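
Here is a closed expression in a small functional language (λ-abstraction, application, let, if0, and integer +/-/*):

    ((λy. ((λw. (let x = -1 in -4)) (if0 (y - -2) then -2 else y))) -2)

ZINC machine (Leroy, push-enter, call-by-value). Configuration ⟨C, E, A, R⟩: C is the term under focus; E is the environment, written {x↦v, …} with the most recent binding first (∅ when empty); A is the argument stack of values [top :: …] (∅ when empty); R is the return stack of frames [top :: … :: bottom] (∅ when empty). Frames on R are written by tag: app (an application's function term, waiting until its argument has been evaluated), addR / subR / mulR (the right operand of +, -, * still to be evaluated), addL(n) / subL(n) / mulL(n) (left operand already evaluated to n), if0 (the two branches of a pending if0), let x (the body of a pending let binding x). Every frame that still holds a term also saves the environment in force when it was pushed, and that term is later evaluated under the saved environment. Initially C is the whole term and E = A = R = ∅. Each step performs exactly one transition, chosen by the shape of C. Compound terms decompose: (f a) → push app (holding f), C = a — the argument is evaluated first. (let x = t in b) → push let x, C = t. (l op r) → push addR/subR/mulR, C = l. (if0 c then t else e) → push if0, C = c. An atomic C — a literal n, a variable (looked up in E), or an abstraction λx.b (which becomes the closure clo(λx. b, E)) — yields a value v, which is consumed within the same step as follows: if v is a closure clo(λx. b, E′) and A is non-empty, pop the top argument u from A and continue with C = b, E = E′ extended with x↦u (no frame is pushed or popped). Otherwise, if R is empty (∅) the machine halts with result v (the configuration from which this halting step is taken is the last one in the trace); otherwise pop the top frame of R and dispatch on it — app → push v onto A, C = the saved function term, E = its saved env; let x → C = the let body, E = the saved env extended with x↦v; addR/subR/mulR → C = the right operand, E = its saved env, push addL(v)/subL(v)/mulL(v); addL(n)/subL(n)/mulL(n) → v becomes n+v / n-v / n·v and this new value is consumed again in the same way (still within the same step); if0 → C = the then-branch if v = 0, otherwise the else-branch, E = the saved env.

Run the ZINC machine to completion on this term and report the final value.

Answer: -4

Derivation:
[0] ⟨C=((λy. ((λw. (let x = -1 in -4)) (if0 (y - -2) then -2 else y))) -2); E=∅; A=∅; R=∅⟩
[1] ⟨C=-2; E=∅; A=∅; R=[app]⟩
[2] ⟨C=(λy. ((λw. (let x = -1 in -4)) (if0 (y - -2) then -2 else y))); E=∅; A=[-2]; R=∅⟩
[3] ⟨C=((λw. (let x = -1 in -4)) (if0 (y - -2) then -2 else y)); E={y↦-2}; A=∅; R=∅⟩
[4] ⟨C=(if0 (y - -2) then -2 else y); E={y↦-2}; A=∅; R=[app]⟩
[5] ⟨C=(y - -2); E={y↦-2}; A=∅; R=[if0 :: app]⟩
[6] ⟨C=y; E={y↦-2}; A=∅; R=[subR :: if0 :: app]⟩
[7] ⟨C=-2; E={y↦-2}; A=∅; R=[subL(-2) :: if0 :: app]⟩
[8] ⟨C=-2; E={y↦-2}; A=∅; R=[app]⟩
[9] ⟨C=(λw. (let x = -1 in -4)); E={y↦-2}; A=[-2]; R=∅⟩
[10] ⟨C=(let x = -1 in -4); E={w↦-2, y↦-2}; A=∅; R=∅⟩
[11] ⟨C=-1; E={w↦-2, y↦-2}; A=∅; R=[let x]⟩
[12] ⟨C=-4; E={x↦-1, w↦-2, y↦-2}; A=∅; R=∅⟩
→ final value -4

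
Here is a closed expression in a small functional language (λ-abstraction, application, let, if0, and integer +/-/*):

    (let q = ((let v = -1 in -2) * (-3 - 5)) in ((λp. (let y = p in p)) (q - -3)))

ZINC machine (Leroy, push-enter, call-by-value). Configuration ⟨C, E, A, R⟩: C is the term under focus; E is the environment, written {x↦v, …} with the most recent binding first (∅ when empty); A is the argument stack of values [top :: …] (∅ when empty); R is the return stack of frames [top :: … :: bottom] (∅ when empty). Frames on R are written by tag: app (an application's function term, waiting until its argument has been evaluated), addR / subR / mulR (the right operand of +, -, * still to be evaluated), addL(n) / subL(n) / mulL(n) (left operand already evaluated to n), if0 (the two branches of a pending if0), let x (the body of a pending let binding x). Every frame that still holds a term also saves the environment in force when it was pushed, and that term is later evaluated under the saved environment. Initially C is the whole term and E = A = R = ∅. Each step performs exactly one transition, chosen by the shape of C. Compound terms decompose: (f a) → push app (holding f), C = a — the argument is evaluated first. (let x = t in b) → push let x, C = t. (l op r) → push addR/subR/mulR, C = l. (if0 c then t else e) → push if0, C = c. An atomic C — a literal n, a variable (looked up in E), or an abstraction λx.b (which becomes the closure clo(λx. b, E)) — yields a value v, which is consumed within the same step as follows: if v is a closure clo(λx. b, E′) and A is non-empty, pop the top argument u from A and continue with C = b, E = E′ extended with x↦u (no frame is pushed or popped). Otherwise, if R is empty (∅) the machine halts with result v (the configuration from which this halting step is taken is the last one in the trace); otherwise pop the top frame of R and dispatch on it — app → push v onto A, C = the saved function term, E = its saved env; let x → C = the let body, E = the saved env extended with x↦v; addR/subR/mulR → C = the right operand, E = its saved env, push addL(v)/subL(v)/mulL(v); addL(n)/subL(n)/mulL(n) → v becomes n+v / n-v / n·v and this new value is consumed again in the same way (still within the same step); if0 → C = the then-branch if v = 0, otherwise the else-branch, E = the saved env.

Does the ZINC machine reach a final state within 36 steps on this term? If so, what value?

Answer: 19

Derivation:
0. ⟨C=(let q = ((let v = -1 in -2) * (-3 - 5)) in ((λp. (let y = p in p)) (q - -3))); E=∅; A=∅; R=∅⟩
1. ⟨C=((let v = -1 in -2) * (-3 - 5)); E=∅; A=∅; R=[let q]⟩
2. ⟨C=(let v = -1 in -2); E=∅; A=∅; R=[mulR :: let q]⟩
3. ⟨C=-1; E=∅; A=∅; R=[let v :: mulR :: let q]⟩
4. ⟨C=-2; E={v↦-1}; A=∅; R=[mulR :: let q]⟩
5. ⟨C=(-3 - 5); E=∅; A=∅; R=[mulL(-2) :: let q]⟩
6. ⟨C=-3; E=∅; A=∅; R=[subR :: mulL(-2) :: let q]⟩
7. ⟨C=5; E=∅; A=∅; R=[subL(-3) :: mulL(-2) :: let q]⟩
8. ⟨C=((λp. (let y = p in p)) (q - -3)); E={q↦16}; A=∅; R=∅⟩
9. ⟨C=(q - -3); E={q↦16}; A=∅; R=[app]⟩
10. ⟨C=q; E={q↦16}; A=∅; R=[subR :: app]⟩
11. ⟨C=-3; E={q↦16}; A=∅; R=[subL(16) :: app]⟩
12. ⟨C=(λp. (let y = p in p)); E={q↦16}; A=[19]; R=∅⟩
13. ⟨C=(let y = p in p); E={p↦19, q↦16}; A=∅; R=∅⟩
14. ⟨C=p; E={p↦19, q↦16}; A=∅; R=[let y]⟩
15. ⟨C=p; E={y↦19, p↦19, q↦16}; A=∅; R=∅⟩
→ final value 19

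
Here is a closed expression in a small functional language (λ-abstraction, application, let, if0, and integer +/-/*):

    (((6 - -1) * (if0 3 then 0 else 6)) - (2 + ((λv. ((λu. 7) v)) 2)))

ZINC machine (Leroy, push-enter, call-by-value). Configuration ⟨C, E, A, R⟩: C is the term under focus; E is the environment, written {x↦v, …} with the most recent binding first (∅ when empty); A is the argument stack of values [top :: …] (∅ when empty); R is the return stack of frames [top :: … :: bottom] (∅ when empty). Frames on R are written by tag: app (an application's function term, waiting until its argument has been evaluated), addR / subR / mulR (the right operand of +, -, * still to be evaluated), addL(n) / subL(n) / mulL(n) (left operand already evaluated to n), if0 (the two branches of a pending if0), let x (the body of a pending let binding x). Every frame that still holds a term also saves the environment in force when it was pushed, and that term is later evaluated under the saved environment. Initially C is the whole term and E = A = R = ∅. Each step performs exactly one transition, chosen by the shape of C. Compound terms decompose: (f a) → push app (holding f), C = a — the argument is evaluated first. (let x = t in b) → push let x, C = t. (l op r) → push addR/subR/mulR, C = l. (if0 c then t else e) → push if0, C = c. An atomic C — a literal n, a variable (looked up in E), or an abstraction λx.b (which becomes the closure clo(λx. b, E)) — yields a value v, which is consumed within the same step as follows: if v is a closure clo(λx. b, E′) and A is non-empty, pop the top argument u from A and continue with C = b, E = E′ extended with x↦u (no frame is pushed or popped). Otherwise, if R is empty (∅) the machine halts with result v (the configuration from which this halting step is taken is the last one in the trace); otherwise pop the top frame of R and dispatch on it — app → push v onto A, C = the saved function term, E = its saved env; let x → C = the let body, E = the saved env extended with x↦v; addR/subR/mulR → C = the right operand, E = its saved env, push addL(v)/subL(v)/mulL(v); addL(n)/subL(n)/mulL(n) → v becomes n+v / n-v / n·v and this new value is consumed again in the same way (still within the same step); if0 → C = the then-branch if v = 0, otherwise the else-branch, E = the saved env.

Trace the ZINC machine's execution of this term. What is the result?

[0] [C=(((6 - -1) * (if0 3 then 0 else 6)) - (2 + ((λv. ((λu. 7) v)) 2))) | E=∅ | A=∅ | R=∅]
[1] [C=((6 - -1) * (if0 3 then 0 else 6)) | E=∅ | A=∅ | R=[subR]]
[2] [C=(6 - -1) | E=∅ | A=∅ | R=[mulR :: subR]]
[3] [C=6 | E=∅ | A=∅ | R=[subR :: mulR :: subR]]
[4] [C=-1 | E=∅ | A=∅ | R=[subL(6) :: mulR :: subR]]
[5] [C=(if0 3 then 0 else 6) | E=∅ | A=∅ | R=[mulL(7) :: subR]]
[6] [C=3 | E=∅ | A=∅ | R=[if0 :: mulL(7) :: subR]]
[7] [C=6 | E=∅ | A=∅ | R=[mulL(7) :: subR]]
[8] [C=(2 + ((λv. ((λu. 7) v)) 2)) | E=∅ | A=∅ | R=[subL(42)]]
[9] [C=2 | E=∅ | A=∅ | R=[addR :: subL(42)]]
[10] [C=((λv. ((λu. 7) v)) 2) | E=∅ | A=∅ | R=[addL(2) :: subL(42)]]
[11] [C=2 | E=∅ | A=∅ | R=[app :: addL(2) :: subL(42)]]
[12] [C=(λv. ((λu. 7) v)) | E=∅ | A=[2] | R=[addL(2) :: subL(42)]]
[13] [C=((λu. 7) v) | E={v↦2} | A=∅ | R=[addL(2) :: subL(42)]]
[14] [C=v | E={v↦2} | A=∅ | R=[app :: addL(2) :: subL(42)]]
[15] [C=(λu. 7) | E={v↦2} | A=[2] | R=[addL(2) :: subL(42)]]
[16] [C=7 | E={u↦2, v↦2} | A=∅ | R=[addL(2) :: subL(42)]]
→ final value 33

Answer: 33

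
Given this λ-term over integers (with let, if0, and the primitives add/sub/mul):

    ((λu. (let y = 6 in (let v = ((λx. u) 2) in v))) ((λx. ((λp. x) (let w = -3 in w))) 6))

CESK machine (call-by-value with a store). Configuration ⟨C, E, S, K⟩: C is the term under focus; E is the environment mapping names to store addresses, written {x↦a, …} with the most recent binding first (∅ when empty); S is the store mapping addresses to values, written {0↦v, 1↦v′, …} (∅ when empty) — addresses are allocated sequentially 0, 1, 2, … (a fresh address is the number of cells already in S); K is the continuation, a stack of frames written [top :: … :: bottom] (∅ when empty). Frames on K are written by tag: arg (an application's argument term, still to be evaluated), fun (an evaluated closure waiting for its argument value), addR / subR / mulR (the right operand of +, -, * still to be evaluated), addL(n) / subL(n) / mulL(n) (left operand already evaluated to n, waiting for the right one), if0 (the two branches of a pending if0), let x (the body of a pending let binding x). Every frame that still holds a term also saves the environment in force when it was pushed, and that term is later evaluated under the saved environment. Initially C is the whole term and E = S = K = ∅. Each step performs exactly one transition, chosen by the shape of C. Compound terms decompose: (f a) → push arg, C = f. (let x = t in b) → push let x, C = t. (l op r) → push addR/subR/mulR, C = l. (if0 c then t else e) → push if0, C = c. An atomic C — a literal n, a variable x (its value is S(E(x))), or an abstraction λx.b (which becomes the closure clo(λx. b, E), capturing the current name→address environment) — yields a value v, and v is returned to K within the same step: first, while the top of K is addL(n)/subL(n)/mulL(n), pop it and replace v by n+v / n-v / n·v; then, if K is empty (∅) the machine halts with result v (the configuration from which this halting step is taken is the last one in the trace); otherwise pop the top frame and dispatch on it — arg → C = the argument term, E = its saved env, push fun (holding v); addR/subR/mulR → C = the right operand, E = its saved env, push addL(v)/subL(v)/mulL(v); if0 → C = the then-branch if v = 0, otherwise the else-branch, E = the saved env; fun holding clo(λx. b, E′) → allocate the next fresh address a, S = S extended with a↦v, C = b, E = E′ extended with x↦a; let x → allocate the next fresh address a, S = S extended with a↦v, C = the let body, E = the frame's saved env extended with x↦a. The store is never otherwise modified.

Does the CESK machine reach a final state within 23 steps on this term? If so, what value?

Answer: 6

Derivation:
t=0: <C=((λu. (let y = 6 in (let v = ((λx. u) 2) in v))) ((λx. ((λp. x) (let w = -3 in w))) 6)), E=∅, S=∅, K=∅>
t=1: <C=(λu. (let y = 6 in (let v = ((λx. u) 2) in v))), E=∅, S=∅, K=[arg]>
t=2: <C=((λx. ((λp. x) (let w = -3 in w))) 6), E=∅, S=∅, K=[fun]>
t=3: <C=(λx. ((λp. x) (let w = -3 in w))), E=∅, S=∅, K=[arg :: fun]>
t=4: <C=6, E=∅, S=∅, K=[fun :: fun]>
t=5: <C=((λp. x) (let w = -3 in w)), E={x↦0}, S={0↦6}, K=[fun]>
t=6: <C=(λp. x), E={x↦0}, S={0↦6}, K=[arg :: fun]>
t=7: <C=(let w = -3 in w), E={x↦0}, S={0↦6}, K=[fun :: fun]>
t=8: <C=-3, E={x↦0}, S={0↦6}, K=[let w :: fun :: fun]>
t=9: <C=w, E={w↦1, x↦0}, S={0↦6, 1↦-3}, K=[fun :: fun]>
t=10: <C=x, E={p↦2, x↦0}, S={0↦6, 1↦-3, 2↦-3}, K=[fun]>
t=11: <C=(let y = 6 in (let v = ((λx. u) 2) in v)), E={u↦3}, S={0↦6, 1↦-3, 2↦-3, 3↦6}, K=∅>
t=12: <C=6, E={u↦3}, S={0↦6, 1↦-3, 2↦-3, 3↦6}, K=[let y]>
t=13: <C=(let v = ((λx. u) 2) in v), E={y↦4, u↦3}, S={0↦6, 1↦-3, 2↦-3, 3↦6, 4↦6}, K=∅>
t=14: <C=((λx. u) 2), E={y↦4, u↦3}, S={0↦6, 1↦-3, 2↦-3, 3↦6, 4↦6}, K=[let v]>
t=15: <C=(λx. u), E={y↦4, u↦3}, S={0↦6, 1↦-3, 2↦-3, 3↦6, 4↦6}, K=[arg :: let v]>
t=16: <C=2, E={y↦4, u↦3}, S={0↦6, 1↦-3, 2↦-3, 3↦6, 4↦6}, K=[fun :: let v]>
t=17: <C=u, E={x↦5, y↦4, u↦3}, S={0↦6, 1↦-3, 2↦-3, 3↦6, 4↦6, 5↦2}, K=[let v]>
t=18: <C=v, E={v↦6, y↦4, u↦3}, S={0↦6, 1↦-3, 2↦-3, 3↦6, 4↦6, 5↦2, 6↦6}, K=∅>
→ final value 6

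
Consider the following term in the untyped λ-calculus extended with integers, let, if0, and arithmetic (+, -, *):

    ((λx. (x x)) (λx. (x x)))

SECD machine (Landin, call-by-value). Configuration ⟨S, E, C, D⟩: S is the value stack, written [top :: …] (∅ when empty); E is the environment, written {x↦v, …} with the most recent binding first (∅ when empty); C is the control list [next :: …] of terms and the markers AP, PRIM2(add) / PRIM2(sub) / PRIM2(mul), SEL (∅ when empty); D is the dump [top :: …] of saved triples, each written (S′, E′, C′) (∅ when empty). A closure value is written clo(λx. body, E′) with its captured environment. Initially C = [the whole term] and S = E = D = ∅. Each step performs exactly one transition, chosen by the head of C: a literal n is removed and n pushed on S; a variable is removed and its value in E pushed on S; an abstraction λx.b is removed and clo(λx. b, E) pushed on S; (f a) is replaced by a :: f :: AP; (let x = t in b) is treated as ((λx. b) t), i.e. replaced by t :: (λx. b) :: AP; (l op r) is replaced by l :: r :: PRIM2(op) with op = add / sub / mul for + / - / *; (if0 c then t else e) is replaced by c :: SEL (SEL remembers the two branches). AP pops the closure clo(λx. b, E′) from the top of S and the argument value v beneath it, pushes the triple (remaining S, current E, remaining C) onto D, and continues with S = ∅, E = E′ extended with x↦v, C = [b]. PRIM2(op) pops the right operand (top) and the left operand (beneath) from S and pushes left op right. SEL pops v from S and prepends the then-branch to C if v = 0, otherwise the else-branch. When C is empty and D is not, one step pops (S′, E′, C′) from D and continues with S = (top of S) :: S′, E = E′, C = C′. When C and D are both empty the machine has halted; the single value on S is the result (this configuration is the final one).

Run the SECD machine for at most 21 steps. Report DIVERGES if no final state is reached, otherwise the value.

t=0: <S=∅, E=∅, C=[((λx. (x x)) (λx. (x x)))], D=∅>
t=1: <S=∅, E=∅, C=[(λx. (x x)) :: (λx. (x x)) :: AP], D=∅>
t=2: <S=[clo(λx. (x x), ∅)], E=∅, C=[(λx. (x x)) :: AP], D=∅>
t=3: <S=[clo(λx. (x x), ∅) :: clo(λx. (x x), ∅)], E=∅, C=[AP], D=∅>
t=4: <S=∅, E={x↦clo(λx. (x x), ∅)}, C=[(x x)], D=[(∅, ∅, ∅)]>
t=5: <S=∅, E={x↦clo(λx. (x x), ∅)}, C=[x :: x :: AP], D=[(∅, ∅, ∅)]>
t=6: <S=[clo(λx. (x x), ∅)], E={x↦clo(λx. (x x), ∅)}, C=[x :: AP], D=[(∅, ∅, ∅)]>
t=7: <S=[clo(λx. (x x), ∅) :: clo(λx. (x x), ∅)], E={x↦clo(λx. (x x), ∅)}, C=[AP], D=[(∅, ∅, ∅)]>
t=8: <S=∅, E={x↦clo(λx. (x x), ∅)}, C=[(x x)], D=[(∅, {x↦clo(λx. (x x), ∅)}, ∅) :: (∅, ∅, ∅)]>
t=9: <S=∅, E={x↦clo(λx. (x x), ∅)}, C=[x :: x :: AP], D=[(∅, {x↦clo(λx. (x x), ∅)}, ∅) :: (∅, ∅, ∅)]>
t=10: <S=[clo(λx. (x x), ∅)], E={x↦clo(λx. (x x), ∅)}, C=[x :: AP], D=[(∅, {x↦clo(λx. (x x), ∅)}, ∅) :: (∅, ∅, ∅)]>
t=11: <S=[clo(λx. (x x), ∅) :: clo(λx. (x x), ∅)], E={x↦clo(λx. (x x), ∅)}, C=[AP], D=[(∅, {x↦clo(λx. (x x), ∅)}, ∅) :: (∅, ∅, ∅)]>
t=12: <S=∅, E={x↦clo(λx. (x x), ∅)}, C=[(x x)], D=[(∅, {x↦clo(λx. (x x), ∅)}, ∅) :: (∅, {x↦clo(λx. (x x), ∅)}, ∅) :: (∅, ∅, ∅)]>
t=13: <S=∅, E={x↦clo(λx. (x x), ∅)}, C=[x :: x :: AP], D=[(∅, {x↦clo(λx. (x x), ∅)}, ∅) :: (∅, {x↦clo(λx. (x x), ∅)}, ∅) :: (∅, ∅, ∅)]>
t=14: <S=[clo(λx. (x x), ∅)], E={x↦clo(λx. (x x), ∅)}, C=[x :: AP], D=[(∅, {x↦clo(λx. (x x), ∅)}, ∅) :: (∅, {x↦clo(λx. (x x), ∅)}, ∅) :: (∅, ∅, ∅)]>
t=15: <S=[clo(λx. (x x), ∅) :: clo(λx. (x x), ∅)], E={x↦clo(λx. (x x), ∅)}, C=[AP], D=[(∅, {x↦clo(λx. (x x), ∅)}, ∅) :: (∅, {x↦clo(λx. (x x), ∅)}, ∅) :: (∅, ∅, ∅)]>
t=16: <S=∅, E={x↦clo(λx. (x x), ∅)}, C=[(x x)], D=[(∅, {x↦clo(λx. (x x), ∅)}, ∅) :: (∅, {x↦clo(λx. (x x), ∅)}, ∅) :: (∅, {x↦clo(λx. (x x), ∅)}, ∅) :: (∅, ∅, ∅)]>
t=17: <S=∅, E={x↦clo(λx. (x x), ∅)}, C=[x :: x :: AP], D=[(∅, {x↦clo(λx. (x x), ∅)}, ∅) :: (∅, {x↦clo(λx. (x x), ∅)}, ∅) :: (∅, {x↦clo(λx. (x x), ∅)}, ∅) :: (∅, ∅, ∅)]>
t=18: <S=[clo(λx. (x x), ∅)], E={x↦clo(λx. (x x), ∅)}, C=[x :: AP], D=[(∅, {x↦clo(λx. (x x), ∅)}, ∅) :: (∅, {x↦clo(λx. (x x), ∅)}, ∅) :: (∅, {x↦clo(λx. (x x), ∅)}, ∅) :: (∅, ∅, ∅)]>
t=19: <S=[clo(λx. (x x), ∅) :: clo(λx. (x x), ∅)], E={x↦clo(λx. (x x), ∅)}, C=[AP], D=[(∅, {x↦clo(λx. (x x), ∅)}, ∅) :: (∅, {x↦clo(λx. (x x), ∅)}, ∅) :: (∅, {x↦clo(λx. (x x), ∅)}, ∅) :: (∅, ∅, ∅)]>
t=20: <S=∅, E={x↦clo(λx. (x x), ∅)}, C=[(x x)], D=[(∅, {x↦clo(λx. (x x), ∅)}, ∅) :: (∅, {x↦clo(λx. (x x), ∅)}, ∅) :: (∅, {x↦clo(λx. (x x), ∅)}, ∅) :: (∅, {x↦clo(λx. (x x), ∅)}, ∅) :: (∅, ∅, ∅)]>
t=21: <S=∅, E={x↦clo(λx. (x x), ∅)}, C=[x :: x :: AP], D=[(∅, {x↦clo(λx. (x x), ∅)}, ∅) :: (∅, {x↦clo(λx. (x x), ∅)}, ∅) :: (∅, {x↦clo(λx. (x x), ∅)}, ∅) :: (∅, {x↦clo(λx. (x x), ∅)}, ∅) :: (∅, ∅, ∅)]>
→ 21 transitions taken and the configuration is still not final: no result within 21 steps

Answer: DIVERGES (no final state within 21 steps)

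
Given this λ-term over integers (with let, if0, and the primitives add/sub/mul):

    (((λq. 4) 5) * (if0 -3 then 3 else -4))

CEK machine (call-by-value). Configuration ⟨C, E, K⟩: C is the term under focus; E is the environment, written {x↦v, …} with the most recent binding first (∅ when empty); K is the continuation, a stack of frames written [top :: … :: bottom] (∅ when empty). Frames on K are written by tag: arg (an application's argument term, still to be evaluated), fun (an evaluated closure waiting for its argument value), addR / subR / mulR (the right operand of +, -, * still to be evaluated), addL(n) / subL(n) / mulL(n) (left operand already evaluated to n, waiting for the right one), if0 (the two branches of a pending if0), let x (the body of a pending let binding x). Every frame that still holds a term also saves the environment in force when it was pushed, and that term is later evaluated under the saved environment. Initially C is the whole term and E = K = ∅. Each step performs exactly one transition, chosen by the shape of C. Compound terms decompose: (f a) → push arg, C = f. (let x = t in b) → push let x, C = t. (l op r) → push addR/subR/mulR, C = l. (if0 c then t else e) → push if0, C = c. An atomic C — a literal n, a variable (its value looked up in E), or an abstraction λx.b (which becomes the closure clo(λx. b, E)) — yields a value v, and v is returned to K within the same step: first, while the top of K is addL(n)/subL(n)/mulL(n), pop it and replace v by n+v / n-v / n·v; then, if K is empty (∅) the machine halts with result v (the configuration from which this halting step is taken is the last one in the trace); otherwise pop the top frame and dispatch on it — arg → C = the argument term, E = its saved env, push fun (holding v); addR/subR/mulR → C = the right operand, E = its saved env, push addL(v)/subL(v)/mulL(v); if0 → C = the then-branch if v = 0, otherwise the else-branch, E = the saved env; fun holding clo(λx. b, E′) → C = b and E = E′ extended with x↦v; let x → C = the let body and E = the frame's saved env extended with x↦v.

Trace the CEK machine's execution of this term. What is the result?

Answer: -16

Derivation:
[0] <C=(((λq. 4) 5) * (if0 -3 then 3 else -4)), E=∅, K=∅>
[1] <C=((λq. 4) 5), E=∅, K=[mulR]>
[2] <C=(λq. 4), E=∅, K=[arg :: mulR]>
[3] <C=5, E=∅, K=[fun :: mulR]>
[4] <C=4, E={q↦5}, K=[mulR]>
[5] <C=(if0 -3 then 3 else -4), E=∅, K=[mulL(4)]>
[6] <C=-3, E=∅, K=[if0 :: mulL(4)]>
[7] <C=-4, E=∅, K=[mulL(4)]>
→ final value -16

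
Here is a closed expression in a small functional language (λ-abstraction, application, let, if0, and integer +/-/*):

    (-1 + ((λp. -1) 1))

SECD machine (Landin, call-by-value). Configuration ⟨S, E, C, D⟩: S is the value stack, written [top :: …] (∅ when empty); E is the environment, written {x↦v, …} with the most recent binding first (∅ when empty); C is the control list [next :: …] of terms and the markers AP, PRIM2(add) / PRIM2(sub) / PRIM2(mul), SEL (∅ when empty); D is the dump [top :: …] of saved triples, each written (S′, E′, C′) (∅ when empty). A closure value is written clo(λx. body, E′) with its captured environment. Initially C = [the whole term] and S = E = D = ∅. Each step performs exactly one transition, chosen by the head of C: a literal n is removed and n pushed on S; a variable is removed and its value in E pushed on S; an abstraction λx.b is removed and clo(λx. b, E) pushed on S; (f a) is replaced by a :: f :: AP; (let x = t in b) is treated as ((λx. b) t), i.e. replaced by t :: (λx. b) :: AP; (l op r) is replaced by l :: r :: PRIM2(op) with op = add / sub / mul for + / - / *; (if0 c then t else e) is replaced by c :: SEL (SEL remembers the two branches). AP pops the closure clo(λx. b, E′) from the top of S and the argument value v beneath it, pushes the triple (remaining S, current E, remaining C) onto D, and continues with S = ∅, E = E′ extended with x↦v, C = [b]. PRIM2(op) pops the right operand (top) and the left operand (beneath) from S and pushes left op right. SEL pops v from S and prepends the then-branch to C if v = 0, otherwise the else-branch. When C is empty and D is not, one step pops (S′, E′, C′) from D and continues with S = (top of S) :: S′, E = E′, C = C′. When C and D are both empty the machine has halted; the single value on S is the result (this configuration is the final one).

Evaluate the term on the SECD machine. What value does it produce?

[0] ⟨S=∅; E=∅; C=[(-1 + ((λp. -1) 1))]; D=∅⟩
[1] ⟨S=∅; E=∅; C=[-1 :: ((λp. -1) 1) :: PRIM2(add)]; D=∅⟩
[2] ⟨S=[-1]; E=∅; C=[((λp. -1) 1) :: PRIM2(add)]; D=∅⟩
[3] ⟨S=[-1]; E=∅; C=[1 :: (λp. -1) :: AP :: PRIM2(add)]; D=∅⟩
[4] ⟨S=[1 :: -1]; E=∅; C=[(λp. -1) :: AP :: PRIM2(add)]; D=∅⟩
[5] ⟨S=[clo(λp. -1, ∅) :: 1 :: -1]; E=∅; C=[AP :: PRIM2(add)]; D=∅⟩
[6] ⟨S=∅; E={p↦1}; C=[-1]; D=[([-1], ∅, [PRIM2(add)])]⟩
[7] ⟨S=[-1]; E={p↦1}; C=∅; D=[([-1], ∅, [PRIM2(add)])]⟩
[8] ⟨S=[-1 :: -1]; E=∅; C=[PRIM2(add)]; D=∅⟩
[9] ⟨S=[-2]; E=∅; C=∅; D=∅⟩
→ final value -2

Answer: -2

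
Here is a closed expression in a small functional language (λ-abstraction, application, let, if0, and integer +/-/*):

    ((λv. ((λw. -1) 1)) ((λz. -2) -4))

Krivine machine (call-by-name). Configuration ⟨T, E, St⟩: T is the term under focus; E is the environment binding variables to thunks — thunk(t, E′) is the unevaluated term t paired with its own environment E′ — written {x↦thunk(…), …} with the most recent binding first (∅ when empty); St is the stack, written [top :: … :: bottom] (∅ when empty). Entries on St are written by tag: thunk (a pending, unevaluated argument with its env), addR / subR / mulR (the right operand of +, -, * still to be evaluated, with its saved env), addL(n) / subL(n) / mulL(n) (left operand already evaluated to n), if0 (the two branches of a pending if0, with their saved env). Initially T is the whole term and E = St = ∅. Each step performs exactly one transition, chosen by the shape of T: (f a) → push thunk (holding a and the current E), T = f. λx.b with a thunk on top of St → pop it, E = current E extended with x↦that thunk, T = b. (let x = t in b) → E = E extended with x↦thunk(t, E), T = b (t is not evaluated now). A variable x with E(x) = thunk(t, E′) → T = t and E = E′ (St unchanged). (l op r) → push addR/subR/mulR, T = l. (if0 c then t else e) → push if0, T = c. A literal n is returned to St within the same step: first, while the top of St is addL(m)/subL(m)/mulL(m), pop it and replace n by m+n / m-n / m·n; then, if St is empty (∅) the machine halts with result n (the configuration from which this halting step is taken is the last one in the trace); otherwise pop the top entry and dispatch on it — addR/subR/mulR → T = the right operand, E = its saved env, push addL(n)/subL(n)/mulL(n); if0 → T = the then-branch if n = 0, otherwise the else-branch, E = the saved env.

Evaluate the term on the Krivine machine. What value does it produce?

step 0: [T=((λv. ((λw. -1) 1)) ((λz. -2) -4)) | E=∅ | St=∅]
step 1: [T=(λv. ((λw. -1) 1)) | E=∅ | St=[thunk]]
step 2: [T=((λw. -1) 1) | E={v↦thunk(((λz. -2) -4), ∅)} | St=∅]
step 3: [T=(λw. -1) | E={v↦thunk(((λz. -2) -4), ∅)} | St=[thunk]]
step 4: [T=-1 | E={w↦thunk(1, {v↦thunk(((λz. -2) -4), ∅)}), v↦thunk(((λz. -2) -4), ∅)} | St=∅]
→ final value -1

Answer: -1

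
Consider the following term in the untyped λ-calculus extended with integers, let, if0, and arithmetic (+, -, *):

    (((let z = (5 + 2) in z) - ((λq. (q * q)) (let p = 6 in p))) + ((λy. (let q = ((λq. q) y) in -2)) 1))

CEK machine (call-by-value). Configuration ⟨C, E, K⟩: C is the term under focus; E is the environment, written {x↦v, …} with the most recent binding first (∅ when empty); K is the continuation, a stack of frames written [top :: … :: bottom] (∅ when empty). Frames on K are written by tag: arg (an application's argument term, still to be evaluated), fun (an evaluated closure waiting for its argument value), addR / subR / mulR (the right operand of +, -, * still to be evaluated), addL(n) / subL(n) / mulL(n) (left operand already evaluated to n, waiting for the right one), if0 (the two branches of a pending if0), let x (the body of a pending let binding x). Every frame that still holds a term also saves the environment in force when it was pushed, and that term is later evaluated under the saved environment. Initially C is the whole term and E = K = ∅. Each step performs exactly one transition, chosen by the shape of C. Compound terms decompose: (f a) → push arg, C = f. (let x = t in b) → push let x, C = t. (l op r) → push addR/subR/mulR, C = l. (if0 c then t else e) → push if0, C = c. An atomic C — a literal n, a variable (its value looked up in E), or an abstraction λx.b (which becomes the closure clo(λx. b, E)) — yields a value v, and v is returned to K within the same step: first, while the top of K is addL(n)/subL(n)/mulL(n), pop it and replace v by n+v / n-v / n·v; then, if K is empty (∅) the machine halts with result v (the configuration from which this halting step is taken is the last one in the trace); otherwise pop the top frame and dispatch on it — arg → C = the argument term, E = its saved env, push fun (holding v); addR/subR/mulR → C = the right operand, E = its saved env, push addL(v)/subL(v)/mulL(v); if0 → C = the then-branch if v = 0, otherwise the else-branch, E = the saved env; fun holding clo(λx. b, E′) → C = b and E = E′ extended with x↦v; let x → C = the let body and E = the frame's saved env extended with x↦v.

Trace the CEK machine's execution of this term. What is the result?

[0] [C=(((let z = (5 + 2) in z) - ((λq. (q * q)) (let p = 6 in p))) + ((λy. (let q = ((λq. q) y) in -2)) 1)) | E=∅ | K=∅]
[1] [C=((let z = (5 + 2) in z) - ((λq. (q * q)) (let p = 6 in p))) | E=∅ | K=[addR]]
[2] [C=(let z = (5 + 2) in z) | E=∅ | K=[subR :: addR]]
[3] [C=(5 + 2) | E=∅ | K=[let z :: subR :: addR]]
[4] [C=5 | E=∅ | K=[addR :: let z :: subR :: addR]]
[5] [C=2 | E=∅ | K=[addL(5) :: let z :: subR :: addR]]
[6] [C=z | E={z↦7} | K=[subR :: addR]]
[7] [C=((λq. (q * q)) (let p = 6 in p)) | E=∅ | K=[subL(7) :: addR]]
[8] [C=(λq. (q * q)) | E=∅ | K=[arg :: subL(7) :: addR]]
[9] [C=(let p = 6 in p) | E=∅ | K=[fun :: subL(7) :: addR]]
[10] [C=6 | E=∅ | K=[let p :: fun :: subL(7) :: addR]]
[11] [C=p | E={p↦6} | K=[fun :: subL(7) :: addR]]
[12] [C=(q * q) | E={q↦6} | K=[subL(7) :: addR]]
[13] [C=q | E={q↦6} | K=[mulR :: subL(7) :: addR]]
[14] [C=q | E={q↦6} | K=[mulL(6) :: subL(7) :: addR]]
[15] [C=((λy. (let q = ((λq. q) y) in -2)) 1) | E=∅ | K=[addL(-29)]]
[16] [C=(λy. (let q = ((λq. q) y) in -2)) | E=∅ | K=[arg :: addL(-29)]]
[17] [C=1 | E=∅ | K=[fun :: addL(-29)]]
[18] [C=(let q = ((λq. q) y) in -2) | E={y↦1} | K=[addL(-29)]]
[19] [C=((λq. q) y) | E={y↦1} | K=[let q :: addL(-29)]]
[20] [C=(λq. q) | E={y↦1} | K=[arg :: let q :: addL(-29)]]
[21] [C=y | E={y↦1} | K=[fun :: let q :: addL(-29)]]
[22] [C=q | E={q↦1, y↦1} | K=[let q :: addL(-29)]]
[23] [C=-2 | E={q↦1, y↦1} | K=[addL(-29)]]
→ final value -31

Answer: -31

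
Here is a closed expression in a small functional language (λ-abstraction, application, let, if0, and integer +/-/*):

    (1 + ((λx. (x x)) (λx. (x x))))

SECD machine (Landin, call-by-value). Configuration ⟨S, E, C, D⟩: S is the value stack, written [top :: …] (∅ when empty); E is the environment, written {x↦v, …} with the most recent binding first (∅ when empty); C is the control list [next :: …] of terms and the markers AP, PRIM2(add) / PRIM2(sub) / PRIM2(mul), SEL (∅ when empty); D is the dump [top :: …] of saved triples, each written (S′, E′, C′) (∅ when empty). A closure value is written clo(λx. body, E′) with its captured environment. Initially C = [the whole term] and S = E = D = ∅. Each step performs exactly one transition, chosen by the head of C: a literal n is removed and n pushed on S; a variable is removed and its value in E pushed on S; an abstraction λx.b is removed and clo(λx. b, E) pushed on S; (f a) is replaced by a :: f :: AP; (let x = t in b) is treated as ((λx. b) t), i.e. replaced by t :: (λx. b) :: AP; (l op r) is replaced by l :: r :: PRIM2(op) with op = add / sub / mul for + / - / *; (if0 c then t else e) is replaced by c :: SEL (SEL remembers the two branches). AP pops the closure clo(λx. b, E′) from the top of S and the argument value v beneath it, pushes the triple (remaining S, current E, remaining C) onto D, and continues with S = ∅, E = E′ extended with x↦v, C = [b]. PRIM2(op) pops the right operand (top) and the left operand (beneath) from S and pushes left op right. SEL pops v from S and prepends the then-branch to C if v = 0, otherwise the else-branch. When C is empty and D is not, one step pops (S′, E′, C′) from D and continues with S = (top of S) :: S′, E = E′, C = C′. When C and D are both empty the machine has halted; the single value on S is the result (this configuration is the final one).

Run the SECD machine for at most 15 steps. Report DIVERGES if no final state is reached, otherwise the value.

Answer: DIVERGES (no final state within 15 steps)

Derivation:
step 0: [S=∅ | E=∅ | C=[(1 + ((λx. (x x)) (λx. (x x))))] | D=∅]
step 1: [S=∅ | E=∅ | C=[1 :: ((λx. (x x)) (λx. (x x))) :: PRIM2(add)] | D=∅]
step 2: [S=[1] | E=∅ | C=[((λx. (x x)) (λx. (x x))) :: PRIM2(add)] | D=∅]
step 3: [S=[1] | E=∅ | C=[(λx. (x x)) :: (λx. (x x)) :: AP :: PRIM2(add)] | D=∅]
step 4: [S=[clo(λx. (x x), ∅) :: 1] | E=∅ | C=[(λx. (x x)) :: AP :: PRIM2(add)] | D=∅]
step 5: [S=[clo(λx. (x x), ∅) :: clo(λx. (x x), ∅) :: 1] | E=∅ | C=[AP :: PRIM2(add)] | D=∅]
step 6: [S=∅ | E={x↦clo(λx. (x x), ∅)} | C=[(x x)] | D=[([1], ∅, [PRIM2(add)])]]
step 7: [S=∅ | E={x↦clo(λx. (x x), ∅)} | C=[x :: x :: AP] | D=[([1], ∅, [PRIM2(add)])]]
step 8: [S=[clo(λx. (x x), ∅)] | E={x↦clo(λx. (x x), ∅)} | C=[x :: AP] | D=[([1], ∅, [PRIM2(add)])]]
step 9: [S=[clo(λx. (x x), ∅) :: clo(λx. (x x), ∅)] | E={x↦clo(λx. (x x), ∅)} | C=[AP] | D=[([1], ∅, [PRIM2(add)])]]
step 10: [S=∅ | E={x↦clo(λx. (x x), ∅)} | C=[(x x)] | D=[(∅, {x↦clo(λx. (x x), ∅)}, ∅) :: ([1], ∅, [PRIM2(add)])]]
step 11: [S=∅ | E={x↦clo(λx. (x x), ∅)} | C=[x :: x :: AP] | D=[(∅, {x↦clo(λx. (x x), ∅)}, ∅) :: ([1], ∅, [PRIM2(add)])]]
step 12: [S=[clo(λx. (x x), ∅)] | E={x↦clo(λx. (x x), ∅)} | C=[x :: AP] | D=[(∅, {x↦clo(λx. (x x), ∅)}, ∅) :: ([1], ∅, [PRIM2(add)])]]
step 13: [S=[clo(λx. (x x), ∅) :: clo(λx. (x x), ∅)] | E={x↦clo(λx. (x x), ∅)} | C=[AP] | D=[(∅, {x↦clo(λx. (x x), ∅)}, ∅) :: ([1], ∅, [PRIM2(add)])]]
step 14: [S=∅ | E={x↦clo(λx. (x x), ∅)} | C=[(x x)] | D=[(∅, {x↦clo(λx. (x x), ∅)}, ∅) :: (∅, {x↦clo(λx. (x x), ∅)}, ∅) :: ([1], ∅, [PRIM2(add)])]]
step 15: [S=∅ | E={x↦clo(λx. (x x), ∅)} | C=[x :: x :: AP] | D=[(∅, {x↦clo(λx. (x x), ∅)}, ∅) :: (∅, {x↦clo(λx. (x x), ∅)}, ∅) :: ([1], ∅, [PRIM2(add)])]]
→ 15 transitions taken and the configuration is still not final: no result within 15 steps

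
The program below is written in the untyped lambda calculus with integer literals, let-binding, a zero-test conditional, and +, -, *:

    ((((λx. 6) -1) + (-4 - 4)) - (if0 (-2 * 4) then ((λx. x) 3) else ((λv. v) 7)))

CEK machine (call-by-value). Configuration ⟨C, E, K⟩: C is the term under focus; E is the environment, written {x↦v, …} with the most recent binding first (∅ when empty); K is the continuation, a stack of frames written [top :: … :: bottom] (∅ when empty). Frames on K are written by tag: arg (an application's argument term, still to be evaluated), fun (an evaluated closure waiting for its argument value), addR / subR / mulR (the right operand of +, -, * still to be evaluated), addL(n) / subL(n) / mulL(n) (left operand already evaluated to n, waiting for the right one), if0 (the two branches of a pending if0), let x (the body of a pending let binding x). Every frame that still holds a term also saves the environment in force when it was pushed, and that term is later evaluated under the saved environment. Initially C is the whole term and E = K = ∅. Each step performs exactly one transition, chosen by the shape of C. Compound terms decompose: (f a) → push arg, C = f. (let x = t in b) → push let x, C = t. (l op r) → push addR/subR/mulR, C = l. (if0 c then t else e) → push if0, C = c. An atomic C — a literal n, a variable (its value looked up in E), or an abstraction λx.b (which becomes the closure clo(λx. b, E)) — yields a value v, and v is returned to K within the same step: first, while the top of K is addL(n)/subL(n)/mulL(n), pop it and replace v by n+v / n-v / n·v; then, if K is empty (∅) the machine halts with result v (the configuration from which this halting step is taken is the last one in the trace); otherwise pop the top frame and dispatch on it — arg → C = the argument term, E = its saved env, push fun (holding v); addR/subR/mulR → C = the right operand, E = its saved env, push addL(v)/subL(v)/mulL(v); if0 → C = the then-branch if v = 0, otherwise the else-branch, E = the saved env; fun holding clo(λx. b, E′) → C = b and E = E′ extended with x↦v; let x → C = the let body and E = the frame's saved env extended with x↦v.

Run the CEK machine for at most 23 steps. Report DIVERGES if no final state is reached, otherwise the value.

Answer: -9

Execution trace:
t=0: <C=((((λx. 6) -1) + (-4 - 4)) - (if0 (-2 * 4) then ((λx. x) 3) else ((λv. v) 7))), E=∅, K=∅>
t=1: <C=(((λx. 6) -1) + (-4 - 4)), E=∅, K=[subR]>
t=2: <C=((λx. 6) -1), E=∅, K=[addR :: subR]>
t=3: <C=(λx. 6), E=∅, K=[arg :: addR :: subR]>
t=4: <C=-1, E=∅, K=[fun :: addR :: subR]>
t=5: <C=6, E={x↦-1}, K=[addR :: subR]>
t=6: <C=(-4 - 4), E=∅, K=[addL(6) :: subR]>
t=7: <C=-4, E=∅, K=[subR :: addL(6) :: subR]>
t=8: <C=4, E=∅, K=[subL(-4) :: addL(6) :: subR]>
t=9: <C=(if0 (-2 * 4) then ((λx. x) 3) else ((λv. v) 7)), E=∅, K=[subL(-2)]>
t=10: <C=(-2 * 4), E=∅, K=[if0 :: subL(-2)]>
t=11: <C=-2, E=∅, K=[mulR :: if0 :: subL(-2)]>
t=12: <C=4, E=∅, K=[mulL(-2) :: if0 :: subL(-2)]>
t=13: <C=((λv. v) 7), E=∅, K=[subL(-2)]>
t=14: <C=(λv. v), E=∅, K=[arg :: subL(-2)]>
t=15: <C=7, E=∅, K=[fun :: subL(-2)]>
t=16: <C=v, E={v↦7}, K=[subL(-2)]>
→ final value -9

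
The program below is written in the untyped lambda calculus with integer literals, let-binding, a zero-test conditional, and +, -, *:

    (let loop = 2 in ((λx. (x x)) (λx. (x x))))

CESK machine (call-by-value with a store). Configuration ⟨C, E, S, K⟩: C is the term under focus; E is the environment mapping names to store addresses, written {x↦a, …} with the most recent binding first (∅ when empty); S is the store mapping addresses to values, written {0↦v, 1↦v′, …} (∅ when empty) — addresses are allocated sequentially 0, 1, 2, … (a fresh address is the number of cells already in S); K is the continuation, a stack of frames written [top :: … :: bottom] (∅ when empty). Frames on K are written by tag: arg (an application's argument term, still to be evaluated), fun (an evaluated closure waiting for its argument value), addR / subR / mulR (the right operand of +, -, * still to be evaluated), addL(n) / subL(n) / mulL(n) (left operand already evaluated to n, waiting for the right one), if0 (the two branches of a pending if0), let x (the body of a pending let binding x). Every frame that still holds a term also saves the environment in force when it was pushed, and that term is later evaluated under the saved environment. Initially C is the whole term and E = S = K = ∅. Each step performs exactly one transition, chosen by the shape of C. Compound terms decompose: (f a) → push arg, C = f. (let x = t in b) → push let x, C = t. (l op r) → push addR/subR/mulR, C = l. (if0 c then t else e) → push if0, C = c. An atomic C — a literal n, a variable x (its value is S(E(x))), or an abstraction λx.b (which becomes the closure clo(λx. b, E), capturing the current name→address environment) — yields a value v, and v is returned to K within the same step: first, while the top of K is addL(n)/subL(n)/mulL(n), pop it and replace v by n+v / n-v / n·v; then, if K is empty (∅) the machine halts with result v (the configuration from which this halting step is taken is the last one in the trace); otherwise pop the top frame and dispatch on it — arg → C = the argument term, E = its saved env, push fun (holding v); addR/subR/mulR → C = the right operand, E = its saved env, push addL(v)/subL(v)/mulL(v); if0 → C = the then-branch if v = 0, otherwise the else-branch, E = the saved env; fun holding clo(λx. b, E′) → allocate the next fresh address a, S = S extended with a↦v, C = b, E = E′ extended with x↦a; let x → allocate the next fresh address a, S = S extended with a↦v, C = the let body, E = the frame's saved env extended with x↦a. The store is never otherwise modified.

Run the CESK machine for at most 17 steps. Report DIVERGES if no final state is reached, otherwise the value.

[0] <C=(let loop = 2 in ((λx. (x x)) (λx. (x x)))), E=∅, S=∅, K=∅>
[1] <C=2, E=∅, S=∅, K=[let loop]>
[2] <C=((λx. (x x)) (λx. (x x))), E={loop↦0}, S={0↦2}, K=∅>
[3] <C=(λx. (x x)), E={loop↦0}, S={0↦2}, K=[arg]>
[4] <C=(λx. (x x)), E={loop↦0}, S={0↦2}, K=[fun]>
[5] <C=(x x), E={x↦1, loop↦0}, S={0↦2, 1↦clo(λx. (x x), {loop↦0})}, K=∅>
[6] <C=x, E={x↦1, loop↦0}, S={0↦2, 1↦clo(λx. (x x), {loop↦0})}, K=[arg]>
[7] <C=x, E={x↦1, loop↦0}, S={0↦2, 1↦clo(λx. (x x), {loop↦0})}, K=[fun]>
[8] <C=(x x), E={x↦2, loop↦0}, S={0↦2, 1↦clo(λx. (x x), {loop↦0}), 2↦clo(λx. (x x), {loop↦0})}, K=∅>
[9] <C=x, E={x↦2, loop↦0}, S={0↦2, 1↦clo(λx. (x x), {loop↦0}), 2↦clo(λx. (x x), {loop↦0})}, K=[arg]>
[10] <C=x, E={x↦2, loop↦0}, S={0↦2, 1↦clo(λx. (x x), {loop↦0}), 2↦clo(λx. (x x), {loop↦0})}, K=[fun]>
[11] <C=(x x), E={x↦3, loop↦0}, S={0↦2, 1↦clo(λx. (x x), {loop↦0}), 2↦clo(λx. (x x), {loop↦0}), 3↦clo(λx. (x x), {loop↦0})}, K=∅>
[12] <C=x, E={x↦3, loop↦0}, S={0↦2, 1↦clo(λx. (x x), {loop↦0}), 2↦clo(λx. (x x), {loop↦0}), 3↦clo(λx. (x x), {loop↦0})}, K=[arg]>
[13] <C=x, E={x↦3, loop↦0}, S={0↦2, 1↦clo(λx. (x x), {loop↦0}), 2↦clo(λx. (x x), {loop↦0}), 3↦clo(λx. (x x), {loop↦0})}, K=[fun]>
[14] <C=(x x), E={x↦4, loop↦0}, S={0↦2, 1↦clo(λx. (x x), {loop↦0}), 2↦clo(λx. (x x), {loop↦0}), 3↦clo(λx. (x x), {loop↦0}), 4↦clo(λx. (x x), {loop↦0})}, K=∅>
[15] <C=x, E={x↦4, loop↦0}, S={0↦2, 1↦clo(λx. (x x), {loop↦0}), 2↦clo(λx. (x x), {loop↦0}), 3↦clo(λx. (x x), {loop↦0}), 4↦clo(λx. (x x), {loop↦0})}, K=[arg]>
[16] <C=x, E={x↦4, loop↦0}, S={0↦2, 1↦clo(λx. (x x), {loop↦0}), 2↦clo(λx. (x x), {loop↦0}), 3↦clo(λx. (x x), {loop↦0}), 4↦clo(λx. (x x), {loop↦0})}, K=[fun]>
[17] <C=(x x), E={x↦5, loop↦0}, S={0↦2, 1↦clo(λx. (x x), {loop↦0}), 2↦clo(λx. (x x), {loop↦0}), 3↦clo(λx. (x x), {loop↦0}), 4↦clo(λx. (x x), {loop↦0}), 5↦clo(λx. (x x), {loop↦0})}, K=∅>
→ 17 transitions taken and the configuration is still not final: no result within 17 steps

Answer: DIVERGES (no final state within 17 steps)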